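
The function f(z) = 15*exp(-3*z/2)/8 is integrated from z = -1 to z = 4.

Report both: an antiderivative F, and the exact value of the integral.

Antiderivative: F(z) = -5*exp(-3*z/2)/4; value = -5*exp(-6)/4 + 5*exp(3/2)/4

Any candidate F(z) must reproduce f(z) exactly when differentiated.
F(z) = -5*exp(-3*z/2)/4 is an antiderivative of f.
Check: d/dz[-5*exp(-3*z/2)/4] = 15*exp(-3*z/2)/8 = f(z).
F(4) = -5*exp(-6)/4; F(-1) = -5*exp(3/2)/4.
Integral = F(4) - F(-1) = -5*exp(-6)/4 + 5*exp(3/2)/4.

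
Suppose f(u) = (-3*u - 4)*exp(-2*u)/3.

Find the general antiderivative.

f has the shape v'r + vr' for v = u/2 + 11/12 and r = exp(-2*u) — it is the derivative of the product v*r.
Check: d/du[(6*u + 11)*exp(-2*u)/12] = (-3*u - 4)*exp(-2*u)/3 = f(u).

F(u) = (6*u + 11)*exp(-2*u)/12 + C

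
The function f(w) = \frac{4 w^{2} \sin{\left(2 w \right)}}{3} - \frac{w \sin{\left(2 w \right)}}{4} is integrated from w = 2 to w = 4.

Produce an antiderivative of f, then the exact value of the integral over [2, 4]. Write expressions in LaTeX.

Integrate term by term and add the pieces.
F(w) = - \frac{32 w^{2} \cos{\left(2 w \right)} - 32 w \sin{\left(2 w \right)} - 6 w \cos{\left(2 w \right)} + 3 \sin{\left(2 w \right)} - 16 \cos{\left(2 w \right)}}{48} is an antiderivative of f.
Check: d/dw[- \frac{32 w^{2} \cos{\left(2 w \right)} - 32 w \sin{\left(2 w \right)} - 6 w \cos{\left(2 w \right)} + 3 \sin{\left(2 w \right)} - 16 \cos{\left(2 w \right)}}{48}] = \frac{4 w^{2} \sin{\left(2 w \right)}}{3} - \frac{w \sin{\left(2 w \right)}}{4} = f(w).
F(4) = - \frac{59 \cos{\left(8 \right)}}{6} + \frac{125 \sin{\left(8 \right)}}{48}; F(2) = \frac{61 \sin{\left(4 \right)}}{48} - \frac{25 \cos{\left(4 \right)}}{12}.
Integral = F(4) - F(2) = \frac{25 \cos{\left(4 \right)}}{12} - \frac{61 \sin{\left(4 \right)}}{48} - \frac{59 \cos{\left(8 \right)}}{6} + \frac{125 \sin{\left(8 \right)}}{48}.

Antiderivative: F(w) = - \frac{32 w^{2} \cos{\left(2 w \right)} - 32 w \sin{\left(2 w \right)} - 6 w \cos{\left(2 w \right)} + 3 \sin{\left(2 w \right)} - 16 \cos{\left(2 w \right)}}{48}; value = \frac{25 \cos{\left(4 \right)}}{12} - \frac{61 \sin{\left(4 \right)}}{48} - \frac{59 \cos{\left(8 \right)}}{6} + \frac{125 \sin{\left(8 \right)}}{48}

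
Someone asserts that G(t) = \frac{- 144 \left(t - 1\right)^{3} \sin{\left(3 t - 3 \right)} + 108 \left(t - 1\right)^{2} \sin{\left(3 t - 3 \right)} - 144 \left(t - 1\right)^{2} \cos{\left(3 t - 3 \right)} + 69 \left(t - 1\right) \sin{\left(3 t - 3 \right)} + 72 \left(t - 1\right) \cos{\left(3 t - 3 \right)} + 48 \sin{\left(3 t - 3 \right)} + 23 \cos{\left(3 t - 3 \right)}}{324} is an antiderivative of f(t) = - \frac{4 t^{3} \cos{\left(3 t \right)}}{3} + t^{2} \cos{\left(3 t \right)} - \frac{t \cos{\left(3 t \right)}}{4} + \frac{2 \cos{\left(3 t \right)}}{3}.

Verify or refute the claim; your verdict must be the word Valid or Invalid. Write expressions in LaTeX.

d/dt[G] = - \frac{4 t^{3} \cos{\left(3 t - 3 \right)}}{3} + 5 t^{2} \cos{\left(3 t - 3 \right)} - \frac{25 t \cos{\left(3 t - 3 \right)}}{4} + \frac{13 \cos{\left(3 t - 3 \right)}}{4}
d/dt[G] - f(t) = \frac{4 t^{3} \cos{\left(3 t \right)}}{3} - \frac{4 t^{3} \cos{\left(3 t - 3 \right)}}{3} - t^{2} \cos{\left(3 t \right)} + 5 t^{2} \cos{\left(3 t - 3 \right)} + \frac{t \cos{\left(3 t \right)}}{4} - \frac{25 t \cos{\left(3 t - 3 \right)}}{4} - \frac{2 \cos{\left(3 t \right)}}{3} + \frac{13 \cos{\left(3 t - 3 \right)}}{4} != 0.

Invalid: d/dt[G] - f = \frac{4 t^{3} \cos{\left(3 t \right)}}{3} - \frac{4 t^{3} \cos{\left(3 t - 3 \right)}}{3} - t^{2} \cos{\left(3 t \right)} + 5 t^{2} \cos{\left(3 t - 3 \right)} + \frac{t \cos{\left(3 t \right)}}{4} - \frac{25 t \cos{\left(3 t - 3 \right)}}{4} - \frac{2 \cos{\left(3 t \right)}}{3} + \frac{13 \cos{\left(3 t - 3 \right)}}{4}, which is not 0.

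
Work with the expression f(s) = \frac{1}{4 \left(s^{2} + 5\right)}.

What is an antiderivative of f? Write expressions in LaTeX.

An antiderivative is F(s) = \frac{\sqrt{5} \operatorname{atan}{\left(\frac{\sqrt{5} s}{5} \right)}}{20}.

An antiderivative F(s) passes only if d/ds[F] lands on f(s) exactly.
Check: d/ds[\frac{\sqrt{5} \operatorname{atan}{\left(\frac{\sqrt{5} s}{5} \right)}}{20}] = \frac{1}{4 s^{2} + 20}, which equals f(s).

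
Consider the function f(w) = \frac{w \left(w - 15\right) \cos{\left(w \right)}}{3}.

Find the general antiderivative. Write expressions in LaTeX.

F(w) = \frac{w^{2} \sin{\left(w \right)} - 15 w \sin{\left(w \right)} + 2 w \cos{\left(w \right)} - 2 \sin{\left(w \right)} - 15 \cos{\left(w \right)}}{3} + C

An antiderivative F(w) passes only if d/dw[F] lands on f(w) exactly.
Check: d/dw[\frac{w^{2} \sin{\left(w \right)} - 15 w \sin{\left(w \right)} + 2 w \cos{\left(w \right)} - 2 \sin{\left(w \right)} - 15 \cos{\left(w \right)}}{3}] = \frac{w^{2} \cos{\left(w \right)}}{3} - 5 w \cos{\left(w \right)}, which equals f(w).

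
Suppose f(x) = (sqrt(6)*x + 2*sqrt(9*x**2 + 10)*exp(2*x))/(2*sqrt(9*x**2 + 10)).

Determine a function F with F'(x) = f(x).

An antiderivative is F(x) = sqrt(3*x**2/2 + 5/3)/3 + exp(2*x)/2.

Whatever form F(x) takes, F'(x) = f(x) is non-negotiable.
Check: d/dx[sqrt(3*x**2/2 + 5/3)/3 + exp(2*x)/2] = (sqrt(6)*x + 2*sqrt(9*x**2 + 10)*exp(2*x))/(2*sqrt(9*x**2 + 10)) = f(x).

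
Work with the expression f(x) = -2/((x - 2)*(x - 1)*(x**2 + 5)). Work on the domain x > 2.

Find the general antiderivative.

F(x) = -2*log(x - 2)/9 + log(x - 1)/3 - log(x**2 + 5)/18 + sqrt(5)*atan(sqrt(5)*x/5)/45 + C

The denominator factors as (x - 2)*(x - 1)*(x**2 + 5); partial fractions split f into directly integrable pieces: -(x - 1)/(9*(x**2 + 5)) + 1/(3*(x - 1)) - 2/(9*(x - 2)).
Check: d/dx[-2*log(x - 2)/9 + log(x - 1)/3 - log(x**2 + 5)/18 + sqrt(5)*atan(sqrt(5)*x/5)/45] = -2/(x**4 - 3*x**3 + 7*x**2 - 15*x + 10), which equals f(x).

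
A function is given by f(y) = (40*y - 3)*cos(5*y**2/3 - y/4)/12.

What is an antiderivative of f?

An antiderivative is F(y) = sin(5*y**2/3 - y/4).

f matches the chain-rule pattern g'(h)*h' with inner function h(y) = 5*y**2/3 - y/4; substituting u = h(y) collapses the integral.
Check: d/dy[sin(5*y**2/3 - y/4)] = 10*y*cos(5*y**2/3 - y/4)/3 - cos(5*y**2/3 - y/4)/4, which equals f(y).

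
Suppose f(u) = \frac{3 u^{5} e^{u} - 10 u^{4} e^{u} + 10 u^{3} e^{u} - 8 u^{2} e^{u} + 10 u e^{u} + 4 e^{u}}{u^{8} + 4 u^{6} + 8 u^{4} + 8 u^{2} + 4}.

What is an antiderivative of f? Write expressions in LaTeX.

An antiderivative is F(u) = \frac{3 u e^{u} - e^{u}}{u^{4} + 2 u^{2} + 2}.

Recover f(u) by differentiating a candidate F(u); any mismatch rules it out.
Check: d/du[\frac{3 u e^{u} - e^{u}}{u^{4} + 2 u^{2} + 2}] = \frac{3 u^{5} e^{u} - 10 u^{4} e^{u} + 10 u^{3} e^{u} - 8 u^{2} e^{u} + 10 u e^{u} + 4 e^{u}}{u^{8} + 4 u^{6} + 8 u^{4} + 8 u^{2} + 4} = f(u).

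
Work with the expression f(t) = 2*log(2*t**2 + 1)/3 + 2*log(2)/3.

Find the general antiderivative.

F(t) = 2*(t*log(4*t**2 + 2) - 2*t + sqrt(2)*atan(sqrt(2)*t))/3 + C

Recover f(t) by differentiating a candidate F(t); any mismatch rules it out.
Check: d/dt[2*(t*log(4*t**2 + 2) - 2*t + sqrt(2)*atan(sqrt(2)*t))/3] = 2*log(2*t**2 + 1)/3 + 2*log(2)/3 = f(t).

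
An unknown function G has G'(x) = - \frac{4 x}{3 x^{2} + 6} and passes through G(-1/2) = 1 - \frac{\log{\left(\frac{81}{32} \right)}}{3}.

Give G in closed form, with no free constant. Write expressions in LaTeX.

G'(x) matches the chain-rule pattern g'(h)*h' with inner function h(x) = \frac{x^{4}}{2} + 2 x^{2} + 2; substituting u = h(x) collapses the integral.
A general antiderivative is - \frac{\log{\left(\frac{x^{4}}{2} + 2 x^{2} + 2 \right)}}{3} + C.
The condition gives C = 1 - \frac{\log{\left(\frac{81}{32} \right)}}{3} - (- \frac{\log{\left(\frac{81}{32} \right)}}{3}) = 1.
So G(x) = 1 - \frac{\log{\left(\frac{x^{4}}{2} + 2 x^{2} + 2 \right)}}{3}.
Check: d/dx[1 - \frac{\log{\left(\frac{x^{4}}{2} + 2 x^{2} + 2 \right)}}{3}] = - \frac{4 x}{3 x^{2} + 6} = G'(x).

G(x) = 1 - \frac{\log{\left(\frac{x^{4}}{2} + 2 x^{2} + 2 \right)}}{3}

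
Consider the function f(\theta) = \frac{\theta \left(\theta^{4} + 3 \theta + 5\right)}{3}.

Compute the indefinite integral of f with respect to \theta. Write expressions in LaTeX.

A first test for any F(\theta): its \theta-derivative must equal f(\theta) identically.
Check: d/d\theta[\frac{\theta^{6}}{18} + \frac{\theta^{3}}{3} + \frac{5 \theta^{2}}{6}] = \frac{\theta^{5}}{3} + \theta^{2} + \frac{5 \theta}{3}, which equals f(\theta).

F(\theta) = \frac{\theta^{6}}{18} + \frac{\theta^{3}}{3} + \frac{5 \theta^{2}}{6} + C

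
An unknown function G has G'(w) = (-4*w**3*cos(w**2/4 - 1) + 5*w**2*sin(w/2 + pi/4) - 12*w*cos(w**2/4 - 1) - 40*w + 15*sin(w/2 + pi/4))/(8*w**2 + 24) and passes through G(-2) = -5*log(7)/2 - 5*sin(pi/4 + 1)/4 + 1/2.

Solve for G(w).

G(w) = (-10*log(w**2 + 3) - 4*sin(w**2/4 - 1) - 5*cos(w/2 + pi/4) + 2)/4

Check a candidate G(w) by differentiating: d/dw[G] must match the given G'(w).
A general antiderivative is -5*log(w**2 + 3)/2 - sin(w**2/4 - 1) - 5*cos(w/2 + pi/4)/4 + C.
The condition gives C = -5*log(7)/2 - 5*sin(pi/4 + 1)/4 + 1/2 - (-5*log(7)/2 - 5*sin(pi/4 + 1)/4) = 1/2.
So G(w) = (-10*log(w**2 + 3) - 4*sin(w**2/4 - 1) - 5*cos(w/2 + pi/4) + 2)/4.
Check: d/dw[(-10*log(w**2 + 3) - 4*sin(w**2/4 - 1) - 5*cos(w/2 + pi/4) + 2)/4] = (-4*w**3*cos(w**2/4 - 1) + 5*w**2*sin(w/2 + pi/4) - 12*w*cos(w**2/4 - 1) - 40*w + 15*sin(w/2 + pi/4))/(8*w**2 + 24) = G'(w).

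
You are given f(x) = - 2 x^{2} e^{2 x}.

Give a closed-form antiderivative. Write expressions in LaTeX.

An antiderivative is F(x) = - x^{2} e^{2 x} + x e^{2 x} - \frac{e^{2 x}}{2}.

f has the shape u'v + uv' for u = - x^{2} + x - \frac{1}{2} and v = e^{2 x} — it is the derivative of the product u*v.
Check: d/dx[- x^{2} e^{2 x} + x e^{2 x} - \frac{e^{2 x}}{2}] = - 2 x^{2} e^{2 x} = f(x).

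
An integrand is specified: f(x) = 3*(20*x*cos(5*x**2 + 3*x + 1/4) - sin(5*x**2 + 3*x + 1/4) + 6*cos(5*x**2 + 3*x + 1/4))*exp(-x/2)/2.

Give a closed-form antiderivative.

An antiderivative is F(x) = 3*exp(-x/2)*sin(5*x**2 + 3*x + 1/4).

f has the shape u'v + uv' for u = 3*exp(-x/2) and v = sin(5*x**2 + 3*x + 1/4) — it is the derivative of the product u*v.
Check: d/dx[3*exp(-x/2)*sin(5*x**2 + 3*x + 1/4)] = (60*x*cos(5*x**2 + 3*x + 1/4) - 3*sin(5*x**2 + 3*x + 1/4) + 18*cos(5*x**2 + 3*x + 1/4))*exp(-x/2)/2, which equals f(x).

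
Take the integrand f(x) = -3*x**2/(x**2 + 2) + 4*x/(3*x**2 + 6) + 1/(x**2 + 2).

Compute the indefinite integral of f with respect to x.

F(x) = -(18*x - 4*log(x**2 + 2) - 21*sqrt(2)*atan(sqrt(2)*x/2))/6 + C

The integrand splits into summands that can be handled one at a time.
Check: d/dx[-(18*x - 4*log(x**2 + 2) - 21*sqrt(2)*atan(sqrt(2)*x/2))/6] = (-9*x**2 + 4*x + 3)/(3*x**2 + 6), which equals f(x).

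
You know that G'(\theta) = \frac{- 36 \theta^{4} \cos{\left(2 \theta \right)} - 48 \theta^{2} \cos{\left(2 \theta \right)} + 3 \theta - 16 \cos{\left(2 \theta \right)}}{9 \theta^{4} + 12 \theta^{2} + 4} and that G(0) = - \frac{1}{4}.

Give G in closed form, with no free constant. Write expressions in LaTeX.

The proposed G(\theta) is checked by its d/d\theta: the result must match the given G'(\theta).
A general antiderivative is - 2 \sin{\left(2 \theta \right)} - \frac{1}{2 \left(3 \theta^{2} + 2\right)} + C.
The condition gives C = - \frac{1}{4} - (- \frac{1}{4}) = 0.
So G(\theta) = - \frac{12 \theta^{2} \sin{\left(2 \theta \right)} + 8 \sin{\left(2 \theta \right)} + 1}{2 \left(3 \theta^{2} + 2\right)}.
Check: d/d\theta[- \frac{12 \theta^{2} \sin{\left(2 \theta \right)} + 8 \sin{\left(2 \theta \right)} + 1}{2 \left(3 \theta^{2} + 2\right)}] = \frac{- 36 \theta^{4} \cos{\left(2 \theta \right)} - 48 \theta^{2} \cos{\left(2 \theta \right)} + 3 \theta - 16 \cos{\left(2 \theta \right)}}{9 \theta^{4} + 12 \theta^{2} + 4} = G'(\theta).

G(\theta) = - \frac{12 \theta^{2} \sin{\left(2 \theta \right)} + 8 \sin{\left(2 \theta \right)} + 1}{2 \left(3 \theta^{2} + 2\right)}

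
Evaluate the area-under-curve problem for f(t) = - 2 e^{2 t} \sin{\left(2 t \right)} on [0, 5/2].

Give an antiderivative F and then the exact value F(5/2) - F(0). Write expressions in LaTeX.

A candidate is checked by its d/dt: the result must match f(t).
F(t) = \frac{\left(- \sin{\left(2 t \right)} + \cos{\left(2 t \right)}\right) e^{2 t}}{2} is an antiderivative of f.
Check: d/dt[\frac{\left(- \sin{\left(2 t \right)} + \cos{\left(2 t \right)}\right) e^{2 t}}{2}] = - 2 e^{2 t} \sin{\left(2 t \right)} = f(t).
F(5/2) = \frac{e^{5} \cos{\left(5 \right)}}{2} - \frac{e^{5} \sin{\left(5 \right)}}{2}; F(0) = \frac{1}{2}.
Integral = F(5/2) - F(0) = - \frac{1}{2} + \frac{e^{5} \cos{\left(5 \right)}}{2} - \frac{e^{5} \sin{\left(5 \right)}}{2}.

Antiderivative: F(t) = \frac{\left(- \sin{\left(2 t \right)} + \cos{\left(2 t \right)}\right) e^{2 t}}{2}; value = - \frac{1}{2} + \frac{e^{5} \cos{\left(5 \right)}}{2} - \frac{e^{5} \sin{\left(5 \right)}}{2}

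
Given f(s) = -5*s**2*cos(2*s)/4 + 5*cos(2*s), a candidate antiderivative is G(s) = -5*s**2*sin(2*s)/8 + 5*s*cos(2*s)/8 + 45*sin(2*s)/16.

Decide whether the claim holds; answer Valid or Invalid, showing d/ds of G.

d/ds[G] = -5*s**2*cos(2*s)/4 - 5*s*sin(2*s)/2 + 25*cos(2*s)/4
d/ds[G] - f(s) = -5*s*sin(2*s)/2 + 5*cos(2*s)/4 != 0.

Invalid: d/ds[G] - f = -5*s*sin(2*s)/2 + 5*cos(2*s)/4, which is not 0.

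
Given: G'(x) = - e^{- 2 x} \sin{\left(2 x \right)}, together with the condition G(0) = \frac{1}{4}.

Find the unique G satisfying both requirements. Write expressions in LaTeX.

G(x) = \frac{\left(\sin{\left(2 x \right)} + \cos{\left(2 x \right)}\right) e^{- 2 x}}{4}

Differentiate the proposed G(x) back; it has to land on the given G'(x).
A general antiderivative is \frac{e^{- 2 x} \sin{\left(2 x \right)}}{4} + \frac{e^{- 2 x} \cos{\left(2 x \right)}}{4} + C.
The condition gives C = \frac{1}{4} - (\frac{1}{4}) = 0.
So G(x) = \frac{\left(\sin{\left(2 x \right)} + \cos{\left(2 x \right)}\right) e^{- 2 x}}{4}.
Check: d/dx[\frac{\left(\sin{\left(2 x \right)} + \cos{\left(2 x \right)}\right) e^{- 2 x}}{4}] = - e^{- 2 x} \sin{\left(2 x \right)} = G'(x).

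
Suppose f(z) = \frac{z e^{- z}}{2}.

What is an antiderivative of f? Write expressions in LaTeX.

An antiderivative is F(z) = - \frac{\left(z + 1\right) e^{- z}}{2}.

Recognize the product-rule pattern: f = u'v + uv' with u = - \frac{z}{2} - \frac{1}{2}, v = e^{- z}, so integration by parts undoes it.
Check: d/dz[- \frac{\left(z + 1\right) e^{- z}}{2}] = \frac{z e^{- z}}{2} = f(z).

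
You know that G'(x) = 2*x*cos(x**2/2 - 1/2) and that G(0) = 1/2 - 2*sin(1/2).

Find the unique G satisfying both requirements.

G(x) = 2*sin(x**2/2 - 1/2) + 1/2

G'(x) matches the chain-rule pattern g'(h)*h' with inner function h(x) = x**2/2 - 1/2; substituting u = h(x) collapses the integral.
A general antiderivative is 2*sin(x**2/2 - 1/2) + C.
The condition gives C = 1/2 - 2*sin(1/2) - (-2*sin(1/2)) = 1/2.
So G(x) = 2*sin(x**2/2 - 1/2) + 1/2.
Check: d/dx[2*sin(x**2/2 - 1/2) + 1/2] = 2*x*cos(x**2/2 - 1/2) = G'(x).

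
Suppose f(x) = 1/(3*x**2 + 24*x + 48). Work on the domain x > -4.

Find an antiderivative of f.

An antiderivative is F(x) = -1/(3*x + 12).

For F(x) to be correct the identity F'(x) - f(x) = 0 must hold.
Check: d/dx[-1/(3*x + 12)] = 1/(3*x**2 + 24*x + 48) = f(x).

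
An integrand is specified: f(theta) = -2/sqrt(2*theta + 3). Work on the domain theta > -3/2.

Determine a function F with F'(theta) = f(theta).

Since d/dtheta undoes antidifferentiation here, F'(theta) = f(theta) is required of F(theta).
Check: d/dtheta[-2*sqrt(2*theta + 3)] = -2/sqrt(2*theta + 3) = f(theta).

An antiderivative is F(theta) = -2*sqrt(2*theta + 3).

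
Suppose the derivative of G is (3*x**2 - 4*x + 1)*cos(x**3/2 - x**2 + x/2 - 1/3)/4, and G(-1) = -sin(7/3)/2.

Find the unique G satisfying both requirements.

G(x) = sin(x**3/2 - x**2 + x/2 - 1/3)/2

The substitution u = x**3/2 - x**2 + x/2 - 1/3 works: G'(x) is exactly (dG/du)*(du/dx) for that inner function.
A general antiderivative is sin(x**3/2 - x**2 + x/2 - 1/3)/2 + C.
The condition gives C = -sin(7/3)/2 - (-sin(7/3)/2) = 0.
So G(x) = sin(x**3/2 - x**2 + x/2 - 1/3)/2.
Check: d/dx[sin(x**3/2 - x**2 + x/2 - 1/3)/2] = 3*x**2*cos(x**3/2 - x**2 + x/2 - 1/3)/4 - x*cos(x**3/2 - x**2 + x/2 - 1/3) + cos(x**3/2 - x**2 + x/2 - 1/3)/4, which equals G'(x).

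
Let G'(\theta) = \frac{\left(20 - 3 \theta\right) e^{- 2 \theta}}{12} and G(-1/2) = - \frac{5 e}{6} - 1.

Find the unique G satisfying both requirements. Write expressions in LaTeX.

G'(\theta) has the shape u'v + uv' for u = \frac{\theta}{8} - \frac{37}{48} and v = e^{- 2 \theta} — it is the derivative of the product u*v.
A general antiderivative is \frac{\left(6 \theta - 37\right) e^{- 2 \theta}}{48} + C.
The condition gives C = - \frac{5 e}{6} - 1 - (- \frac{5 e}{6}) = -1.
So G(\theta) = \frac{\left(6 \theta - 48 e^{2 \theta} - 37\right) e^{- 2 \theta}}{48}.
Check: d/d\theta[\frac{\left(6 \theta - 48 e^{2 \theta} - 37\right) e^{- 2 \theta}}{48}] = \frac{\left(20 - 3 \theta\right) e^{- 2 \theta}}{12} = G'(\theta).

G(\theta) = \frac{\left(6 \theta - 48 e^{2 \theta} - 37\right) e^{- 2 \theta}}{48}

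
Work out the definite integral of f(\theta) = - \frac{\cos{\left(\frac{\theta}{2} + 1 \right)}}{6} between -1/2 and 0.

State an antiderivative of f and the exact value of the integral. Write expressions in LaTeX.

Whatever form F(\theta) takes, F'(\theta) = f(\theta) is non-negotiable.
F(\theta) = - \frac{\sin{\left(\frac{\theta}{2} + 1 \right)}}{3} is an antiderivative of f.
Check: d/d\theta[- \frac{\sin{\left(\frac{\theta}{2} + 1 \right)}}{3}] = - \frac{\cos{\left(\frac{\theta}{2} + 1 \right)}}{6} = f(\theta).
F(0) = - \frac{\sin{\left(1 \right)}}{3}; F(-1/2) = - \frac{\sin{\left(\frac{3}{4} \right)}}{3}.
Integral = F(0) - F(-1/2) = - \frac{\sin{\left(1 \right)}}{3} + \frac{\sin{\left(\frac{3}{4} \right)}}{3}.

Antiderivative: F(\theta) = - \frac{\sin{\left(\frac{\theta}{2} + 1 \right)}}{3}; value = - \frac{\sin{\left(1 \right)}}{3} + \frac{\sin{\left(\frac{3}{4} \right)}}{3}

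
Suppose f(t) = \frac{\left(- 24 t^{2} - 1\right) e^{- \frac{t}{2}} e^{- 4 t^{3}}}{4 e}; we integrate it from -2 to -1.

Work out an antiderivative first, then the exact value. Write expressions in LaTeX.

f matches the chain-rule pattern g'(h)*h' with inner function h(t) = - 4 t^{3} - \frac{t}{2} - 1; substituting u = h(t) collapses the integral.
F(t) = \frac{e^{- \frac{t}{2}} e^{- 4 t^{3}}}{2 e} is an antiderivative of f.
Check: d/dt[\frac{e^{- \frac{t}{2}} e^{- 4 t^{3}}}{2 e}] = \frac{\left(- 24 t^{2} - 1\right) e^{- \frac{t}{2}} e^{- 4 t^{3}}}{4 e} = f(t).
F(-1) = \frac{e^{\frac{7}{2}}}{2}; F(-2) = \frac{e^{32}}{2}.
Integral = F(-1) - F(-2) = - \frac{e^{32}}{2} + \frac{e^{\frac{7}{2}}}{2}.

Antiderivative: F(t) = \frac{e^{- \frac{t}{2}} e^{- 4 t^{3}}}{2 e}; value = - \frac{e^{32}}{2} + \frac{e^{\frac{7}{2}}}{2}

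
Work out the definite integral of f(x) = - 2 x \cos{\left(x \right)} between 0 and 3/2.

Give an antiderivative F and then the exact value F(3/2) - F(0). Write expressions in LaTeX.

Antiderivative: F(x) = - 2 x \sin{\left(x \right)} - 2 \cos{\left(x \right)}; value = - 3 \sin{\left(\frac{3}{2} \right)} - 2 \cos{\left(\frac{3}{2} \right)} + 2

A first test for any F(x): its x-derivative must equal f(x) identically.
F(x) = - 2 x \sin{\left(x \right)} - 2 \cos{\left(x \right)} is an antiderivative of f.
Check: d/dx[- 2 x \sin{\left(x \right)} - 2 \cos{\left(x \right)}] = - 2 x \cos{\left(x \right)} = f(x).
F(3/2) = - 3 \sin{\left(\frac{3}{2} \right)} - 2 \cos{\left(\frac{3}{2} \right)}; F(0) = -2.
Integral = F(3/2) - F(0) = - 3 \sin{\left(\frac{3}{2} \right)} - 2 \cos{\left(\frac{3}{2} \right)} + 2.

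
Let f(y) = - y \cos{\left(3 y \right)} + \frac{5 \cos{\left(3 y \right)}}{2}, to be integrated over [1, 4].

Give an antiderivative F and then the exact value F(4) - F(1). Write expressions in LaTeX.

Antiderivative: F(y) = - \frac{y \sin{\left(3 y \right)}}{3} + \frac{5 \sin{\left(3 y \right)}}{6} - \frac{\cos{\left(3 y \right)}}{9}; value = \frac{\cos{\left(3 \right)}}{9} - \frac{\cos{\left(12 \right)}}{9} - \frac{\sin{\left(3 \right)}}{2} - \frac{\sin{\left(12 \right)}}{2}

The integrand splits into summands that can be handled one at a time.
F(y) = - \frac{y \sin{\left(3 y \right)}}{3} + \frac{5 \sin{\left(3 y \right)}}{6} - \frac{\cos{\left(3 y \right)}}{9} is an antiderivative of f.
Check: d/dy[- \frac{y \sin{\left(3 y \right)}}{3} + \frac{5 \sin{\left(3 y \right)}}{6} - \frac{\cos{\left(3 y \right)}}{9}] = - y \cos{\left(3 y \right)} + \frac{5 \cos{\left(3 y \right)}}{2} = f(y).
F(4) = - \frac{\cos{\left(12 \right)}}{9} - \frac{\sin{\left(12 \right)}}{2}; F(1) = \frac{\sin{\left(3 \right)}}{2} - \frac{\cos{\left(3 \right)}}{9}.
Integral = F(4) - F(1) = \frac{\cos{\left(3 \right)}}{9} - \frac{\cos{\left(12 \right)}}{9} - \frac{\sin{\left(3 \right)}}{2} - \frac{\sin{\left(12 \right)}}{2}.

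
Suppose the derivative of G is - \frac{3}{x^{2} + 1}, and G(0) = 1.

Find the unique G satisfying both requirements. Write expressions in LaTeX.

G(x) = 1 - 3 \operatorname{atan}{\left(x \right)}

Differentiate the proposed G(x) back; it has to land on the given G'(x).
A general antiderivative is - 3 \operatorname{atan}{\left(x \right)} + C.
The condition gives C = 1 - (0) = 1.
So G(x) = 1 - 3 \operatorname{atan}{\left(x \right)}.
Check: d/dx[1 - 3 \operatorname{atan}{\left(x \right)}] = - \frac{3}{x^{2} + 1} = G'(x).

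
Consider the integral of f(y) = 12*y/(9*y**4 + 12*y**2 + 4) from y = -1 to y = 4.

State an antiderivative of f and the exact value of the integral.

Antiderivative: F(y) = -1/(3*y**2/2 + 1); value = 9/25

f matches the chain-rule pattern g'(h)*h' with inner function h(y) = 3*y**2/2 + 1; substituting u = h(y) collapses the integral.
F(y) = -1/(3*y**2/2 + 1) is an antiderivative of f.
Check: d/dy[-1/(3*y**2/2 + 1)] = 12*y/(9*y**4 + 12*y**2 + 4) = f(y).
F(4) = -1/25; F(-1) = -2/5.
Integral = F(4) - F(-1) = 9/25.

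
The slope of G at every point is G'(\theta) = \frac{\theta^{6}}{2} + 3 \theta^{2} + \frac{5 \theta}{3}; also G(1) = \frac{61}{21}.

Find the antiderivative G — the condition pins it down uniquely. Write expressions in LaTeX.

The integrand splits into summands that can be handled one at a time.
A general antiderivative is \frac{\theta^{7}}{14} + \theta^{3} + \frac{5 \theta^{2}}{6} + C.
The condition gives C = \frac{61}{21} - (\frac{40}{21}) = 1.
So G(\theta) = \frac{\theta^{7}}{14} + \theta^{3} + \frac{5 \theta^{2}}{6} + 1.
Check: d/d\theta[\frac{\theta^{7}}{14} + \theta^{3} + \frac{5 \theta^{2}}{6} + 1] = \frac{\theta^{6}}{2} + 3 \theta^{2} + \frac{5 \theta}{3} = G'(\theta).

G(\theta) = \frac{\theta^{7}}{14} + \theta^{3} + \frac{5 \theta^{2}}{6} + 1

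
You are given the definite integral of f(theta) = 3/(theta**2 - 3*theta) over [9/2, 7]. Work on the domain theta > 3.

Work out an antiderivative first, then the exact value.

Antiderivative: F(theta) = -log(theta) + log(theta - 3); value = -log(7) - log(3/2) + log(4) + log(9/2)

The denominator factors as theta*(theta - 3); partial fractions split f into directly integrable pieces: 1/(theta - 3) - 1/theta.
F(theta) = -log(theta) + log(theta - 3) is an antiderivative of f.
Check: d/dtheta[-log(theta) + log(theta - 3)] = 3/(theta**2 - 3*theta) = f(theta).
F(7) = -log(7) + log(4); F(9/2) = -log(9/2) + log(3/2).
Integral = F(7) - F(9/2) = -log(7) - log(3/2) + log(4) + log(9/2).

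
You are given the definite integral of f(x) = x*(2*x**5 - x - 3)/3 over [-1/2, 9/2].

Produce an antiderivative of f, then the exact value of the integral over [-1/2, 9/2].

For F(x) to be correct the identity F'(x) - f(x) = 0 must hold.
F(x) = 2*x**7/21 - x**3/9 - x**2/2 is an antiderivative of f.
Check: d/dx[2*x**7/21 - x**3/9 - x**2/2] = 2*x**6/3 - x**2/3 - x, which equals f(x).
F(9/2) = 1585251/448; F(-1/2) = -451/4032.
Integral = F(9/2) - F(-1/2) = 7133855/2016.

Antiderivative: F(x) = 2*x**7/21 - x**3/9 - x**2/2; value = 7133855/2016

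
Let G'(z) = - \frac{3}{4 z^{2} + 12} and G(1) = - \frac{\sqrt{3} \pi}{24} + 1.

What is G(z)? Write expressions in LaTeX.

G(z) = \frac{- \sqrt{3} \operatorname{atan}{\left(\frac{\sqrt{3} z}{3} \right)} + 4}{4}

Whatever form G(z) takes, its d/dz must return the stated G'(z).
A general antiderivative is - \frac{\sqrt{3} \operatorname{atan}{\left(\frac{\sqrt{3} z}{3} \right)}}{4} + C.
The condition gives C = - \frac{\sqrt{3} \pi}{24} + 1 - (- \frac{\sqrt{3} \pi}{24}) = 1.
So G(z) = \frac{- \sqrt{3} \operatorname{atan}{\left(\frac{\sqrt{3} z}{3} \right)} + 4}{4}.
Check: d/dz[\frac{- \sqrt{3} \operatorname{atan}{\left(\frac{\sqrt{3} z}{3} \right)} + 4}{4}] = - \frac{3}{4 z^{2} + 12} = G'(z).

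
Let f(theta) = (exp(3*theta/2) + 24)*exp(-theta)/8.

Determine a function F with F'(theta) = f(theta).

An antiderivative is F(theta) = (exp(3*theta/2) - 12)*exp(-theta)/4.

A candidate is checked by its d/dtheta: the result must match f(theta).
Check: d/dtheta[(exp(3*theta/2) - 12)*exp(-theta)/4] = (exp(3*theta/2) + 24)*exp(-theta)/8 = f(theta).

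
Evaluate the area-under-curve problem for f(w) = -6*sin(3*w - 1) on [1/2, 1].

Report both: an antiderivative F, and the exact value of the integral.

Antiderivative: F(w) = 2*cos(3*w - 1); value = -2*cos(1/2) + 2*cos(2)

A candidate is checked by its d/dw: the result must match f(w).
F(w) = 2*cos(3*w - 1) is an antiderivative of f.
Check: d/dw[2*cos(3*w - 1)] = -6*sin(3*w - 1) = f(w).
F(1) = 2*cos(2); F(1/2) = 2*cos(1/2).
Integral = F(1) - F(1/2) = -2*cos(1/2) + 2*cos(2).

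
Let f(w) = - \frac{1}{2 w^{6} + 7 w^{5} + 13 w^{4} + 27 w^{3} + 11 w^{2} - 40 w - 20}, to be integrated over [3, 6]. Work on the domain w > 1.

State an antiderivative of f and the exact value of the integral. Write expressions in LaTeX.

Antiderivative: F(w) = - \frac{\log{\left(w - 1 \right)}}{162} + \frac{16 \log{\left(w + \frac{1}{2} \right)}}{567} - \frac{13 \log{\left(w + 2 \right)}}{729} - \frac{43 \log{\left(w^{2} + 5 \right)}}{20412} - \frac{31 \sqrt{5} \operatorname{atan}{\left(\frac{\sqrt{5} w}{5} \right)}}{51030} + \frac{1}{81 w + 162}; value = - \frac{13 \log{\left(8 \right)}}{729} - \frac{16 \log{\left(\frac{7}{2} \right)}}{567} - \frac{43 \log{\left(41 \right)}}{20412} - \frac{31 \sqrt{5} \operatorname{atan}{\left(\frac{6 \sqrt{5}}{5} \right)}}{51030} - \frac{1}{1080} + \frac{31 \sqrt{5} \operatorname{atan}{\left(\frac{3 \sqrt{5}}{5} \right)}}{51030} + \frac{\log{\left(2 \right)}}{162} + \frac{43 \log{\left(14 \right)}}{20412} + \frac{17 \log{\left(5 \right)}}{1458} + \frac{16 \log{\left(\frac{13}{2} \right)}}{567}

The denominator factors as \left(w - 1\right) \left(w + 2\right)^{2} \left(2 w + 1\right) \left(w^{2} + 5\right); partial fractions split f into directly integrable pieces: - \frac{43 w + 31}{10206 \left(w^{2} + 5\right)} + \frac{32}{567 \left(2 w + 1\right)} - \frac{13}{729 \left(w + 2\right)} - \frac{1}{81 \left(w + 2\right)^{2}} - \frac{1}{162 \left(w - 1\right)}.
F(w) = - \frac{\log{\left(w - 1 \right)}}{162} + \frac{16 \log{\left(w + \frac{1}{2} \right)}}{567} - \frac{13 \log{\left(w + 2 \right)}}{729} - \frac{43 \log{\left(w^{2} + 5 \right)}}{20412} - \frac{31 \sqrt{5} \operatorname{atan}{\left(\frac{\sqrt{5} w}{5} \right)}}{51030} + \frac{1}{81 w + 162} is an antiderivative of f.
Check: d/dw[- \frac{\log{\left(w - 1 \right)}}{162} + \frac{16 \log{\left(w + \frac{1}{2} \right)}}{567} - \frac{13 \log{\left(w + 2 \right)}}{729} - \frac{43 \log{\left(w^{2} + 5 \right)}}{20412} - \frac{31 \sqrt{5} \operatorname{atan}{\left(\frac{\sqrt{5} w}{5} \right)}}{51030} + \frac{1}{81 w + 162}] = - \frac{1}{2 w^{6} + 7 w^{5} + 13 w^{4} + 27 w^{3} + 11 w^{2} - 40 w - 20} = f(w).
F(6) = - \frac{13 \log{\left(8 \right)}}{729} - \frac{\log{\left(5 \right)}}{162} - \frac{43 \log{\left(41 \right)}}{20412} - \frac{31 \sqrt{5} \operatorname{atan}{\left(\frac{6 \sqrt{5}}{5} \right)}}{51030} + \frac{1}{648} + \frac{16 \log{\left(\frac{13}{2} \right)}}{567}; F(3) = - \frac{13 \log{\left(5 \right)}}{729} - \frac{43 \log{\left(14 \right)}}{20412} - \frac{\log{\left(2 \right)}}{162} - \frac{31 \sqrt{5} \operatorname{atan}{\left(\frac{3 \sqrt{5}}{5} \right)}}{51030} + \frac{1}{405} + \frac{16 \log{\left(\frac{7}{2} \right)}}{567}.
Integral = F(6) - F(3) = - \frac{13 \log{\left(8 \right)}}{729} - \frac{16 \log{\left(\frac{7}{2} \right)}}{567} - \frac{43 \log{\left(41 \right)}}{20412} - \frac{31 \sqrt{5} \operatorname{atan}{\left(\frac{6 \sqrt{5}}{5} \right)}}{51030} - \frac{1}{1080} + \frac{31 \sqrt{5} \operatorname{atan}{\left(\frac{3 \sqrt{5}}{5} \right)}}{51030} + \frac{\log{\left(2 \right)}}{162} + \frac{43 \log{\left(14 \right)}}{20412} + \frac{17 \log{\left(5 \right)}}{1458} + \frac{16 \log{\left(\frac{13}{2} \right)}}{567}.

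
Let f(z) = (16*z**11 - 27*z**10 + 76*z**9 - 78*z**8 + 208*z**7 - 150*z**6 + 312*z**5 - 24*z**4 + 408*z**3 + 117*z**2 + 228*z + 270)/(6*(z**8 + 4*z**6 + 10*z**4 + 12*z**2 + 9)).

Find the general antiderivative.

F(z) = 2*z**4/3 - 3*z**3/2 + z**2 + 5*z - 5/(z**4 + 2*z**2 + 3) + C

Any candidate F(z) must reproduce f(z) exactly when differentiated.
Check: d/dz[2*z**4/3 - 3*z**3/2 + z**2 + 5*z - 5/(z**4 + 2*z**2 + 3)] = (16*z**11 - 27*z**10 + 76*z**9 - 78*z**8 + 208*z**7 - 150*z**6 + 312*z**5 - 24*z**4 + 408*z**3 + 117*z**2 + 228*z + 270)/(6*z**8 + 24*z**6 + 60*z**4 + 72*z**2 + 54), which equals f(z).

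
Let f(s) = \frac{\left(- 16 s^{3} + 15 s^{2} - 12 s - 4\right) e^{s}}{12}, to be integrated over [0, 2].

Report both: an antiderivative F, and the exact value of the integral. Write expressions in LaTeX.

Recognize the product-rule pattern: f = u'v + uv' with u = - \frac{4 s^{3}}{3} + \frac{21 s^{2}}{4} - \frac{23 s}{2} + \frac{67}{6}, v = e^{s}, so integration by parts undoes it.
F(s) = \frac{\left(- 16 s^{3} + 63 s^{2} - 138 s + 134\right) e^{s}}{12} is an antiderivative of f.
Check: d/ds[\frac{\left(- 16 s^{3} + 63 s^{2} - 138 s + 134\right) e^{s}}{12}] = - \frac{4 s^{3} e^{s}}{3} + \frac{5 s^{2} e^{s}}{4} - s e^{s} - \frac{e^{s}}{3}, which equals f(s).
F(2) = - \frac{3 e^{2}}{2}; F(0) = \frac{67}{6}.
Integral = F(2) - F(0) = - \frac{67}{6} - \frac{3 e^{2}}{2}.

Antiderivative: F(s) = \frac{\left(- 16 s^{3} + 63 s^{2} - 138 s + 134\right) e^{s}}{12}; value = - \frac{67}{6} - \frac{3 e^{2}}{2}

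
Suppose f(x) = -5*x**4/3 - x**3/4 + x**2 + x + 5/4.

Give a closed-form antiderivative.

The integrand splits into summands that can be handled one at a time.
Check: d/dx[-x**5/3 - x**4/16 + x**3/3 + x**2/2 + 5*x/4] = -5*x**4/3 - x**3/4 + x**2 + x + 5/4 = f(x).

An antiderivative is F(x) = -x**5/3 - x**4/16 + x**3/3 + x**2/2 + 5*x/4.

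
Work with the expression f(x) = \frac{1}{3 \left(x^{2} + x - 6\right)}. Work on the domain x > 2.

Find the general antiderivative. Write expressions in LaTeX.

The denominator factors as 3 \left(x - 2\right) \left(x + 3\right); partial fractions split f into directly integrable pieces: - \frac{1}{15 \left(x + 3\right)} + \frac{1}{15 \left(x - 2\right)}.
Check: d/dx[- \frac{- \log{\left(x - 2 \right)} + \log{\left(x + 3 \right)}}{15}] = \frac{1}{3 x^{2} + 3 x - 18}, which equals f(x).

F(x) = - \frac{- \log{\left(x - 2 \right)} + \log{\left(x + 3 \right)}}{15} + C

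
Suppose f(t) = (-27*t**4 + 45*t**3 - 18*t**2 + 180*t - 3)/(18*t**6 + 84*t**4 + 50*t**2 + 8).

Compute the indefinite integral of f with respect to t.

Recover f(t) by differentiating a candidate F(t); any mismatch rules it out.
Check: d/dt[3*(-(3*t**2 + 1)*atan(t/2) - 5)/(4*(3*t**2 + 1))] = (-27*t**4 + 45*t**3 - 18*t**2 + 180*t - 3)/(18*t**6 + 84*t**4 + 50*t**2 + 8) = f(t).

F(t) = 3*(-(3*t**2 + 1)*atan(t/2) - 5)/(4*(3*t**2 + 1)) + C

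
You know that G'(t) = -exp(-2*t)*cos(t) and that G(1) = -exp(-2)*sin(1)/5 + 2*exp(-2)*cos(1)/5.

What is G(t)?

G(t) = -exp(-2*t)*sin(t)/5 + 2*exp(-2*t)*cos(t)/5

A candidate passes only if d/dt[G] lands on the given G'(t) exactly.
A general antiderivative is -exp(-2*t)*sin(t)/5 + 2*exp(-2*t)*cos(t)/5 + C.
The condition gives C = -exp(-2)*sin(1)/5 + 2*exp(-2)*cos(1)/5 - (-exp(-2)*sin(1)/5 + 2*exp(-2)*cos(1)/5) = 0.
So G(t) = -exp(-2*t)*sin(t)/5 + 2*exp(-2*t)*cos(t)/5.
Check: d/dt[-exp(-2*t)*sin(t)/5 + 2*exp(-2*t)*cos(t)/5] = -exp(-2*t)*cos(t) = G'(t).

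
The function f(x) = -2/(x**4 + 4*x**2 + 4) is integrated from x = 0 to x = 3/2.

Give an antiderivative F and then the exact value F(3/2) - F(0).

Antiderivative: F(x) = -2*x/(4*x**2 + 8) - sqrt(2)*atan(sqrt(2)*x/2)/4; value = -sqrt(2)*atan(3*sqrt(2)/4)/4 - 3/17

A first test for any F(x): its x-derivative must equal f(x) identically.
F(x) = -2*x/(4*x**2 + 8) - sqrt(2)*atan(sqrt(2)*x/2)/4 is an antiderivative of f.
Check: d/dx[-2*x/(4*x**2 + 8) - sqrt(2)*atan(sqrt(2)*x/2)/4] = -2/(x**4 + 4*x**2 + 4) = f(x).
F(3/2) = -sqrt(2)*atan(3*sqrt(2)/4)/4 - 3/17; F(0) = 0.
Integral = F(3/2) - F(0) = -sqrt(2)*atan(3*sqrt(2)/4)/4 - 3/17.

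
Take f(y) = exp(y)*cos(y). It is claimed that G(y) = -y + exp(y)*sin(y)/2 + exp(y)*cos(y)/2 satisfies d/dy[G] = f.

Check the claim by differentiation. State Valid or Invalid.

d/dy[G] = exp(y)*cos(y) - 1
d/dy[G] - f(y) = -1 != 0.

Invalid: d/dy[G] - f = -1, which is not 0.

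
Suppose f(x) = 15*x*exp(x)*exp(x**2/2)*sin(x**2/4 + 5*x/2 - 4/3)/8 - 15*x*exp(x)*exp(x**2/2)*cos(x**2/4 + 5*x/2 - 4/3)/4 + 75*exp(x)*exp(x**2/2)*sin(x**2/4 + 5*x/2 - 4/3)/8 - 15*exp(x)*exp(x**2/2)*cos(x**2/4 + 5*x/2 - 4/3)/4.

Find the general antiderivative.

F(x) = -15*exp(x)*exp(x**2/2)*cos(x**2/4 + 5*x/2 - 4/3)/4 + C

f has the shape u'v + uv' for u = -15*cos(x**2/4 + 5*x/2 - 4/3)/4 and v = exp(x**2/2 + x) — it is the derivative of the product u*v.
Check: d/dx[-15*exp(x)*exp(x**2/2)*cos(x**2/4 + 5*x/2 - 4/3)/4] = 15*x*exp(x)*exp(x**2/2)*sin(x**2/4 + 5*x/2 - 4/3)/8 - 15*x*exp(x)*exp(x**2/2)*cos(x**2/4 + 5*x/2 - 4/3)/4 + 75*exp(x)*exp(x**2/2)*sin(x**2/4 + 5*x/2 - 4/3)/8 - 15*exp(x)*exp(x**2/2)*cos(x**2/4 + 5*x/2 - 4/3)/4 = f(x).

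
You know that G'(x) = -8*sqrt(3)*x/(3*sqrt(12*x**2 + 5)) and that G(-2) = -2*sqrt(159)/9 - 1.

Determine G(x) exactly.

G(x) = -2*sqrt(4*x**2 + 5/3)/3 - 1

G'(x) matches the chain-rule pattern g'(h)*h' with inner function h(x) = 4*x**2 + 5/3; substituting u = h(x) collapses the integral.
A general antiderivative is -2*sqrt(4*x**2 + 5/3)/3 + C.
The condition gives C = -2*sqrt(159)/9 - 1 - (-2*sqrt(159)/9) = -1.
So G(x) = -2*sqrt(4*x**2 + 5/3)/3 - 1.
Check: d/dx[-2*sqrt(4*x**2 + 5/3)/3 - 1] = -8*sqrt(3)*x/(3*sqrt(12*x**2 + 5)) = G'(x).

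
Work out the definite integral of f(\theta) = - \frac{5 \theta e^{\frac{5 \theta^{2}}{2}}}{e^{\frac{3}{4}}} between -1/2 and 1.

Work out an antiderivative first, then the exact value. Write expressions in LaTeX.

Antiderivative: F(\theta) = - e^{\frac{5 \theta^{2}}{2} - \frac{3}{4}}; value = - e^{\frac{7}{4}} + e^{- \frac{1}{8}}

f matches the chain-rule pattern g'(h)*h' with inner function h(\theta) = \frac{5 \theta^{2}}{2} - \frac{3}{4}; substituting u = h(\theta) collapses the integral.
F(\theta) = - e^{\frac{5 \theta^{2}}{2} - \frac{3}{4}} is an antiderivative of f.
Check: d/d\theta[- e^{\frac{5 \theta^{2}}{2} - \frac{3}{4}}] = - \frac{5 \theta e^{\frac{5 \theta^{2}}{2}}}{e^{\frac{3}{4}}} = f(\theta).
F(1) = - e^{\frac{7}{4}}; F(-1/2) = - \frac{1}{e^{\frac{1}{8}}}.
Integral = F(1) - F(-1/2) = - e^{\frac{7}{4}} + e^{- \frac{1}{8}}.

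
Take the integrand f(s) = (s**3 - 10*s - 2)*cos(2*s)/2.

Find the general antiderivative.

Whatever form F(s) takes, F'(s) = f(s) is non-negotiable.
Check: d/ds[s**3*sin(2*s)/4 + 3*s**2*cos(2*s)/8 - 23*s*sin(2*s)/8 - sin(2*s)/2 - 23*cos(2*s)/16] = s**3*cos(2*s)/2 - 5*s*cos(2*s) - cos(2*s), which equals f(s).

F(s) = s**3*sin(2*s)/4 + 3*s**2*cos(2*s)/8 - 23*s*sin(2*s)/8 - sin(2*s)/2 - 23*cos(2*s)/16 + C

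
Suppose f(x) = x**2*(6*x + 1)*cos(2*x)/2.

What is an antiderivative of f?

Whatever form F(x) takes, F'(x) = f(x) is non-negotiable.
Check: d/dx[3*x**3*sin(2*x)/2 + x**2*sin(2*x)/4 + 9*x**2*cos(2*x)/4 - 9*x*sin(2*x)/4 + x*cos(2*x)/4 - sin(2*x)/8 - 9*cos(2*x)/8] = 3*x**3*cos(2*x) + x**2*cos(2*x)/2, which equals f(x).

An antiderivative is F(x) = 3*x**3*sin(2*x)/2 + x**2*sin(2*x)/4 + 9*x**2*cos(2*x)/4 - 9*x*sin(2*x)/4 + x*cos(2*x)/4 - sin(2*x)/8 - 9*cos(2*x)/8.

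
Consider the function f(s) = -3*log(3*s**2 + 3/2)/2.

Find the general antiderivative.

F(s) = 3*(-s*log(3*s**2 + 3/2) + 2*s - sqrt(2)*atan(sqrt(2)*s))/2 + C

Differentiate the proposed F(s) back; it has to land on f(s) exactly.
Check: d/ds[3*(-s*log(3*s**2 + 3/2) + 2*s - sqrt(2)*atan(sqrt(2)*s))/2] = -3*log(s**2 + 1/2)/2 - 3*log(3)/2, which equals f(s).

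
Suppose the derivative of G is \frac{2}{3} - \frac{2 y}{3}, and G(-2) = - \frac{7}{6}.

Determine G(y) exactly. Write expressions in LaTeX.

Recover the given G'(y) by differentiating a candidate G(y); any mismatch rules it out.
A general antiderivative is - \frac{y^{2}}{3} + \frac{2 y}{3} + \frac{3}{2} + C.
The condition gives C = - \frac{7}{6} - (- \frac{7}{6}) = 0.
So G(y) = - \frac{y^{2}}{3} + \frac{2 y}{3} + \frac{3}{2}.
Check: d/dy[- \frac{y^{2}}{3} + \frac{2 y}{3} + \frac{3}{2}] = \frac{2}{3} - \frac{2 y}{3} = G'(y).

G(y) = - \frac{y^{2}}{3} + \frac{2 y}{3} + \frac{3}{2}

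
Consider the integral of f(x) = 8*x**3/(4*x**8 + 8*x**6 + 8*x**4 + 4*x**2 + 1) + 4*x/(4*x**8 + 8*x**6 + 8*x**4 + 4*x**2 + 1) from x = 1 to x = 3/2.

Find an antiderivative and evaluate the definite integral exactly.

The substitution u = 2*x**4 + 2*x**2 + 1 works: f is exactly (dF/du)*(du/dx) for that inner function.
F(x) = -1/(2*x**4 + 2*x**2 + 1) is an antiderivative of f.
Check: d/dx[-1/(2*x**4 + 2*x**2 + 1)] = (8*x**3 + 4*x)/(4*x**8 + 8*x**6 + 8*x**4 + 4*x**2 + 1), which equals f(x).
F(3/2) = -8/125; F(1) = -1/5.
Integral = F(3/2) - F(1) = 17/125.

Antiderivative: F(x) = -1/(2*x**4 + 2*x**2 + 1); value = 17/125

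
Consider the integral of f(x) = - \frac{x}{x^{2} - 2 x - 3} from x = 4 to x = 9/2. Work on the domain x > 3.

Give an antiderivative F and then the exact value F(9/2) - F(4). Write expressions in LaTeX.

Antiderivative: F(x) = - \frac{3 \log{\left(x - 3 \right)}}{4} - \frac{\log{\left(x + 1 \right)}}{4}; value = - \frac{\log{\left(\frac{11}{2} \right)}}{4} - \frac{3 \log{\left(\frac{3}{2} \right)}}{4} + \frac{\log{\left(5 \right)}}{4}

Factor the denominator (\left(x - 3\right) \left(x + 1\right)) and decompose: f = - \frac{1}{4 \left(x + 1\right)} - \frac{3}{4 \left(x - 3\right)}; each piece integrates to a log, atan, or power term.
F(x) = - \frac{3 \log{\left(x - 3 \right)}}{4} - \frac{\log{\left(x + 1 \right)}}{4} is an antiderivative of f.
Check: d/dx[- \frac{3 \log{\left(x - 3 \right)}}{4} - \frac{\log{\left(x + 1 \right)}}{4}] = - \frac{x}{x^{2} - 2 x - 3} = f(x).
F(9/2) = - \frac{\log{\left(\frac{11}{2} \right)}}{4} - \frac{3 \log{\left(\frac{3}{2} \right)}}{4}; F(4) = - \frac{\log{\left(5 \right)}}{4}.
Integral = F(9/2) - F(4) = - \frac{\log{\left(\frac{11}{2} \right)}}{4} - \frac{3 \log{\left(\frac{3}{2} \right)}}{4} + \frac{\log{\left(5 \right)}}{4}.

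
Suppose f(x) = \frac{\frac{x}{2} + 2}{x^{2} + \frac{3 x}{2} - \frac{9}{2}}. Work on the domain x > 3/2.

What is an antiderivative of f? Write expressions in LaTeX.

An antiderivative is F(x) = \frac{11 \log{\left(x - \frac{3}{2} \right)} - 2 \log{\left(x + 3 \right)}}{18}.

The denominator factors as \left(x + 3\right) \left(2 x - 3\right); partial fractions split f into directly integrable pieces: \frac{11}{9 \left(2 x - 3\right)} - \frac{1}{9 \left(x + 3\right)}.
Check: d/dx[\frac{11 \log{\left(x - \frac{3}{2} \right)} - 2 \log{\left(x + 3 \right)}}{18}] = \frac{x + 4}{2 x^{2} + 3 x - 9}, which equals f(x).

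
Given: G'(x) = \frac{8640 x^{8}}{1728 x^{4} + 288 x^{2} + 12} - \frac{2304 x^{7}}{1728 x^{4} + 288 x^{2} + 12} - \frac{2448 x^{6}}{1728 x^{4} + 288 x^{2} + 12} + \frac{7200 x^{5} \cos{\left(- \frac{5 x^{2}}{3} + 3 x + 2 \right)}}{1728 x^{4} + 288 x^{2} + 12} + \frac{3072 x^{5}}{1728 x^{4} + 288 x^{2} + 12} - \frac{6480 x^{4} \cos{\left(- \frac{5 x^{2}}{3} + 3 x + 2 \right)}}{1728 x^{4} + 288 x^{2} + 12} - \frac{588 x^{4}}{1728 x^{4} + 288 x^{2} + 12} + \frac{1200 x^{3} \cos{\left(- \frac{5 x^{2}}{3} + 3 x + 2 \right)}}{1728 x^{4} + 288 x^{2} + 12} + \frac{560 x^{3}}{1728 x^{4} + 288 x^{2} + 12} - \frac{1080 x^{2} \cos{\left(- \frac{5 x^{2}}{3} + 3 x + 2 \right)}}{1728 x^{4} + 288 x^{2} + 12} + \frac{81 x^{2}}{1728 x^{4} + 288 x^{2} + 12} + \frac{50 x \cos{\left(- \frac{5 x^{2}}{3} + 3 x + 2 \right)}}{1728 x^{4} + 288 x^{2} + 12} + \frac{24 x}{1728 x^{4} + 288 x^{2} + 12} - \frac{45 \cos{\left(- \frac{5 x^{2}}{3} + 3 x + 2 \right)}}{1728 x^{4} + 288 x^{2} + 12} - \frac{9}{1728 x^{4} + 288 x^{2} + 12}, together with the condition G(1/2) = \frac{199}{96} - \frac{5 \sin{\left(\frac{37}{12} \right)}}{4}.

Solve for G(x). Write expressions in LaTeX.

The integrand splits into summands that can be handled one at a time.
A general antiderivative is x^{5} - \frac{x^{4}}{3} - \frac{3 x^{3}}{4} + x^{2} - \frac{x}{4 \left(4 x^{2} + \frac{1}{3}\right)} - \frac{5 \sin{\left(- \frac{5 x^{2}}{3} + 3 x + 2 \right)}}{4} + 1 + C.
The condition gives C = \frac{199}{96} - \frac{5 \sin{\left(\frac{37}{12} \right)}}{4} - (\frac{103}{96} - \frac{5 \sin{\left(\frac{37}{12} \right)}}{4}) = 1.
So G(x) = \frac{144 x^{7} - 48 x^{6} - 96 x^{5} + 140 x^{4} - 9 x^{3} - 180 x^{2} \sin{\left(- \frac{5 x^{2}}{3} + 3 x + 2 \right)} + 300 x^{2} - 9 x - 15 \sin{\left(- \frac{5 x^{2}}{3} + 3 x + 2 \right)} + 24}{144 x^{2} + 12}.
Check: d/dx[\frac{144 x^{7} - 48 x^{6} - 96 x^{5} + 140 x^{4} - 9 x^{3} - 180 x^{2} \sin{\left(- \frac{5 x^{2}}{3} + 3 x + 2 \right)} + 300 x^{2} - 9 x - 15 \sin{\left(- \frac{5 x^{2}}{3} + 3 x + 2 \right)} + 24}{144 x^{2} + 12}] = \frac{8640 x^{8} - 2304 x^{7} - 2448 x^{6} + 7200 x^{5} \cos{\left(- \frac{5 x^{2}}{3} + 3 x + 2 \right)} + 3072 x^{5} - 6480 x^{4} \cos{\left(- \frac{5 x^{2}}{3} + 3 x + 2 \right)} - 588 x^{4} + 1200 x^{3} \cos{\left(- \frac{5 x^{2}}{3} + 3 x + 2 \right)} + 560 x^{3} - 1080 x^{2} \cos{\left(- \frac{5 x^{2}}{3} + 3 x + 2 \right)} + 81 x^{2} + 50 x \cos{\left(- \frac{5 x^{2}}{3} + 3 x + 2 \right)} + 24 x - 45 \cos{\left(- \frac{5 x^{2}}{3} + 3 x + 2 \right)} - 9}{1728 x^{4} + 288 x^{2} + 12}, which equals G'(x).

G(x) = \frac{144 x^{7} - 48 x^{6} - 96 x^{5} + 140 x^{4} - 9 x^{3} - 180 x^{2} \sin{\left(- \frac{5 x^{2}}{3} + 3 x + 2 \right)} + 300 x^{2} - 9 x - 15 \sin{\left(- \frac{5 x^{2}}{3} + 3 x + 2 \right)} + 24}{144 x^{2} + 12}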